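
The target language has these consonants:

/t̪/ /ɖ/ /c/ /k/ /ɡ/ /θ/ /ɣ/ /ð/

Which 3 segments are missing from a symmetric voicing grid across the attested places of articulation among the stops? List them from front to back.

/d̪/, /ʈ/, /ɟ/

place of articulation  voiceless  voiced  
dental            t̪        —       
retroflex         —         ɖ       
palatal           c         —       
velar             k         ɡ       
Gaps, from front to back: dental lacks voiced (/d̪/); retroflex lacks voiceless (/ʈ/); palatal lacks voiced (/ɟ/).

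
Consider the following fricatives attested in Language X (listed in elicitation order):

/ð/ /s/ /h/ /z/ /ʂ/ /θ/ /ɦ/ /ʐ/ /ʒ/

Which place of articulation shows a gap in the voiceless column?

Voiceless: /θ/ (dental), /s/ (alveolar), /ʂ/ (retroflex), /h/ (glottal).
Voiced: /ð/ (dental), /z/ (alveolar), /ʒ/ (postalveolar), /ʐ/ (retroflex), /ɦ/ (glottal).
Every place of articulation has a voiceless member except postalveolar, where /ʃ/ would be expected.

postalveolar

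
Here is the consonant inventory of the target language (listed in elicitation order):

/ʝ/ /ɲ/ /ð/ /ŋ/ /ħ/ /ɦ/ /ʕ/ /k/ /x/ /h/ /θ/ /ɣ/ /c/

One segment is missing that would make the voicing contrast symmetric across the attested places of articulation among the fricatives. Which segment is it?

/ç/

place of articulation  voiceless  voiced  
dental            θ         ð       
palatal           —         ʝ       
velar             x         ɣ       
pharyngeal        ħ         ʕ       
glottal           h         ɦ       
The palatal row has no voiceless member, so the gap is the voiceless palatal fricative /ç/.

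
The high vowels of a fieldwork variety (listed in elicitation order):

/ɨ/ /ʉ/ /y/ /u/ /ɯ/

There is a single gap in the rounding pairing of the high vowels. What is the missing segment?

/i/

front: unrounded —, rounded /y/.
central: unrounded /ɨ/, rounded /ʉ/.
back: unrounded /ɯ/, rounded /u/.
The front row has no unrounded member, so the gap is the front unrounded vowel /i/.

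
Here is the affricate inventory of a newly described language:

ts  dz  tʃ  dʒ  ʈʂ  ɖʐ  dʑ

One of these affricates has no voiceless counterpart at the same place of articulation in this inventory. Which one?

Alveolar: /ts/ ~ /dz/
Postalveolar: /tʃ/ ~ /dʒ/
Retroflex: /ʈʂ/ ~ /ɖʐ/
Alveolo-palatal: only /dʑ/ (voiced); no voiceless partner.
So /dʑ/ is the unpaired segment.

/dʑ/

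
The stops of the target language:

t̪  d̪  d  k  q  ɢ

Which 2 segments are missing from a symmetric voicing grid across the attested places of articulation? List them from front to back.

/t/, /ɡ/

dental: voiceless /t̪/, voiced /d̪/.
alveolar: voiceless —, voiced /d/.
velar: voiceless /k/, voiced —.
uvular: voiceless /q/, voiced /ɢ/.
Gaps, from front to back: alveolar lacks voiceless (/t/); velar lacks voiced (/ɡ/).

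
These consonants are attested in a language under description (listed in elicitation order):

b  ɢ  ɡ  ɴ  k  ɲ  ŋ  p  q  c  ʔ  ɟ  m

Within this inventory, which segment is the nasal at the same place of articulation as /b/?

/b/ is a voiced bilabial stop.
The nasal at the same place is a bilabial nasal — in this inventory, /m/.

/m/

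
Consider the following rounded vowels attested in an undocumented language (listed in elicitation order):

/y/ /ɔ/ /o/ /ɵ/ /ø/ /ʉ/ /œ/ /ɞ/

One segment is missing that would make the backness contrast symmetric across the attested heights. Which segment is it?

/u/

high: front /y/, central /ʉ/, back —.
high-mid: front /ø/, central /ɵ/, back /o/.
low-mid: front /œ/, central /ɞ/, back /ɔ/.
The high row has no back member, so the gap is the high back rounded vowel /u/.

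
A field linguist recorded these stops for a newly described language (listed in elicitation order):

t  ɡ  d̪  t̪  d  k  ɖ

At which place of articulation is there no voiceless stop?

retroflex

Voiceless: /t̪/ (dental), /t/ (alveolar), /k/ (velar).
Voiced: /d̪/ (dental), /d/ (alveolar), /ɖ/ (retroflex), /ɡ/ (velar).
Every place of articulation has a voiceless member except retroflex, where /ʈ/ would be expected.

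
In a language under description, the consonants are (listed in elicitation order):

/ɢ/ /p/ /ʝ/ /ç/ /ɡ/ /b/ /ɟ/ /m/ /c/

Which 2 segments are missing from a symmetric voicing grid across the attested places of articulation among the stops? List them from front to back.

place of articulation  voiceless  voiced  
bilabial          p         b       
palatal           c         ɟ       
velar             —         ɡ       
uvular            —         ɢ       
Gaps, from front to back: velar lacks voiceless (/k/); uvular lacks voiceless (/q/).

/k/, /q/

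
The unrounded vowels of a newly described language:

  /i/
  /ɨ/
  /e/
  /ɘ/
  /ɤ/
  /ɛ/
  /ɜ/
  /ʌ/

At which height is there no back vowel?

Front: /i/ (high), /e/ (high-mid), /ɛ/ (low-mid).
Central: /ɨ/ (high), /ɘ/ (high-mid), /ɜ/ (low-mid).
Back: /ɤ/ (high-mid), /ʌ/ (low-mid).
Every height has a back member except high, where /ɯ/ would be expected.

high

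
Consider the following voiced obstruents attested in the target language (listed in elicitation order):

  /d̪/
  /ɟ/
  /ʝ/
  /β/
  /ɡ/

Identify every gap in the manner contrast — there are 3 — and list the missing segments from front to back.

/b/, /ð/, /ɣ/

place of articulation  stop      fricative
bilabial          —         β       
dental            d̪        —       
palatal           ɟ         ʝ       
velar             ɡ         —       
Gaps, from front to back: bilabial lacks stop (/b/); dental lacks fricative (/ð/); velar lacks fricative (/ɣ/).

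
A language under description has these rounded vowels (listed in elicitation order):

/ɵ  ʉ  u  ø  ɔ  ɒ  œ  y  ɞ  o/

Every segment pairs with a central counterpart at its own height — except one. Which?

High: /y/ ~ /ʉ/ ~ /u/
High-mid: /ø/ ~ /ɵ/ ~ /o/
Low-mid: /œ/ ~ /ɞ/ ~ /ɔ/
Low: only /ɒ/ (back); no central partner.
So /ɒ/ is the unpaired segment.

/ɒ/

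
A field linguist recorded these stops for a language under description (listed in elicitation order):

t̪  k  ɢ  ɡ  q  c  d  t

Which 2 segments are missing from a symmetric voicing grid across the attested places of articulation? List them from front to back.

/d̪/, /ɟ/

place of articulation  voiceless  voiced  
dental            t̪        —       
alveolar          t         d       
palatal           c         —       
velar             k         ɡ       
uvular            q         ɢ       
Gaps, from front to back: dental lacks voiced (/d̪/); palatal lacks voiced (/ɟ/).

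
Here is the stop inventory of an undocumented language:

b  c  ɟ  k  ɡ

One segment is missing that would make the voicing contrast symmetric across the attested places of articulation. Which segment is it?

/p/

bilabial: voiceless —, voiced /b/.
palatal: voiceless /c/, voiced /ɟ/.
velar: voiceless /k/, voiced /ɡ/.
The bilabial row has no voiceless member, so the gap is the voiceless bilabial stop /p/.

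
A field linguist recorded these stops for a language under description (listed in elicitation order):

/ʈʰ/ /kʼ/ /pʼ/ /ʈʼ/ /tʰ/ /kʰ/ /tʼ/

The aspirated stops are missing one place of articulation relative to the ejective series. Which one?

place of articulation  aspirated  ejective
bilabial          —         pʼ      
alveolar          tʰ        tʼ      
retroflex         ʈʰ        ʈʼ      
velar             kʰ        kʼ      
Every place of articulation has an aspirated member except bilabial, where /pʰ/ would be expected.

bilabial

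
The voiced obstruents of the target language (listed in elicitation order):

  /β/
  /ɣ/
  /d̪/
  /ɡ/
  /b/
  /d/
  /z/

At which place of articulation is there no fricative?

Stop: /b/ (bilabial), /d̪/ (dental), /d/ (alveolar), /ɡ/ (velar).
Fricative: /β/ (bilabial), /z/ (alveolar), /ɣ/ (velar).
Every place of articulation has a fricative member except dental, where /ð/ would be expected.

dental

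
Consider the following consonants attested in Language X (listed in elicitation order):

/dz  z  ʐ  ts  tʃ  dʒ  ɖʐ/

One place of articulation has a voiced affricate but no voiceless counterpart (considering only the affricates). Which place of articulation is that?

retroflex

Voiceless: /ts/ (alveolar), /tʃ/ (postalveolar).
Voiced: /dz/ (alveolar), /dʒ/ (postalveolar), /ɖʐ/ (retroflex).
Every place of articulation has a voiceless member except retroflex, where /ʈʂ/ would be expected.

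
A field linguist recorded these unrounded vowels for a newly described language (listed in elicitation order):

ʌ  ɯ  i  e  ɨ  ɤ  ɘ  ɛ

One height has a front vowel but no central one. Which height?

low-mid

height            front     central   back    
high              i         ɨ         ɯ       
high-mid          e         ɘ         ɤ       
low-mid           ɛ         —         ʌ       
Every height has a central member except low-mid, where /ɜ/ would be expected.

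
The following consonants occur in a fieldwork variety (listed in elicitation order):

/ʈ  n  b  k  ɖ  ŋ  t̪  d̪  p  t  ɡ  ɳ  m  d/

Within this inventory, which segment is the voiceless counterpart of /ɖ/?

/ɖ/ is a voiced retroflex stop.
The voiceless counterpart is a voiceless retroflex stop — in this inventory, /ʈ/.

/ʈ/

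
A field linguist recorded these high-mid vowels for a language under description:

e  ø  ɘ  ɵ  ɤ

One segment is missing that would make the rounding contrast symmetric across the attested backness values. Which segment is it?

/o/

backness          unrounded  rounded 
front             e         ø       
central           ɘ         ɵ       
back              ɤ         —       
The back row has no rounded member, so the gap is the back rounded vowel /o/.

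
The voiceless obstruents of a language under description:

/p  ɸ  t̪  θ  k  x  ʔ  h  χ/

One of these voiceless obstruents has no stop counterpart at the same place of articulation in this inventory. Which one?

Bilabial: /p/ ~ /ɸ/
Dental: /t̪/ ~ /θ/
Velar: /k/ ~ /x/
Glottal: /ʔ/ ~ /h/
Uvular: only /χ/ (fricative); no stop partner.
So /χ/ is the unpaired segment.

/χ/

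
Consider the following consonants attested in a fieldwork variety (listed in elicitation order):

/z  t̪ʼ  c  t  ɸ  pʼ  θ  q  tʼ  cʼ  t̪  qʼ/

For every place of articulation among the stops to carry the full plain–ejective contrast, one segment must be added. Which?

/p/

place of articulation  plain     ejective
bilabial          —         pʼ      
dental            t̪        t̪ʼ     
alveolar          t         tʼ      
palatal           c         cʼ      
uvular            q         qʼ      
The bilabial row has no plain member, so the gap is the plain bilabial stop /p/.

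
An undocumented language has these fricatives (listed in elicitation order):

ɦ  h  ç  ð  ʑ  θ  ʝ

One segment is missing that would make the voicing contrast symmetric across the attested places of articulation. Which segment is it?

/ɕ/

Voiceless: /θ/ (dental), /ç/ (palatal), /h/ (glottal).
Voiced: /ð/ (dental), /ʑ/ (alveolo-palatal), /ʝ/ (palatal), /ɦ/ (glottal).
The alveolo-palatal row has no voiceless member, so the gap is the voiceless alveolo-palatal fricative /ɕ/.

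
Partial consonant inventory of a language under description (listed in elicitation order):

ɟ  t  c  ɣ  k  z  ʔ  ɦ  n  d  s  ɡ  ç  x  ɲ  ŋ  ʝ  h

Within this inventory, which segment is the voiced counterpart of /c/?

/c/ is a voiceless palatal stop.
The voiced counterpart is a voiced palatal stop — in this inventory, /ɟ/.

/ɟ/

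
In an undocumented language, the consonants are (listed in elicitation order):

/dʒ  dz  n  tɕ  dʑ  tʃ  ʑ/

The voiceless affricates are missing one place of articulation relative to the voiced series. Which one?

alveolar: voiceless —, voiced /dz/.
postalveolar: voiceless /tʃ/, voiced /dʒ/.
alveolo-palatal: voiceless /tɕ/, voiced /dʑ/.
Every place of articulation has a voiceless member except alveolar, where /ts/ would be expected.

alveolar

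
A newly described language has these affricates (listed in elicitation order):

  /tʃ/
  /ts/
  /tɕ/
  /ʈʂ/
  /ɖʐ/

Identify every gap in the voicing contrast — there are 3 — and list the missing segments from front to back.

/dz/, /dʒ/, /dʑ/

alveolar: voiceless /ts/, voiced —.
postalveolar: voiceless /tʃ/, voiced —.
retroflex: voiceless /ʈʂ/, voiced /ɖʐ/.
alveolo-palatal: voiceless /tɕ/, voiced —.
Gaps, from front to back: alveolar lacks voiced (/dz/); postalveolar lacks voiced (/dʒ/); alveolo-palatal lacks voiced (/dʑ/).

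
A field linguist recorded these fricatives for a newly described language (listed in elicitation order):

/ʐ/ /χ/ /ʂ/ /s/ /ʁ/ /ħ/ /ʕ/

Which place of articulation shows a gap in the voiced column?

alveolar

Voiceless: /s/ (alveolar), /ʂ/ (retroflex), /χ/ (uvular), /ħ/ (pharyngeal).
Voiced: /ʐ/ (retroflex), /ʁ/ (uvular), /ʕ/ (pharyngeal).
Every place of articulation has a voiced member except alveolar, where /z/ would be expected.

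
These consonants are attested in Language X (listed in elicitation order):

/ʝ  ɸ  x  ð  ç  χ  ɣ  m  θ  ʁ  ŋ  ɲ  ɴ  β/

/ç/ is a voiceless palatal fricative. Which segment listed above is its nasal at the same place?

/ɲ/

The nasal at the same place is a palatal nasal — in this inventory, /ɲ/.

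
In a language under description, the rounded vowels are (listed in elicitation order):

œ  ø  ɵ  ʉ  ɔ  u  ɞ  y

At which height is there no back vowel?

high: front /y/, central /ʉ/, back /u/.
high-mid: front /ø/, central /ɵ/, back —.
low-mid: front /œ/, central /ɞ/, back /ɔ/.
Every height has a back member except high-mid, where /o/ would be expected.

high-mid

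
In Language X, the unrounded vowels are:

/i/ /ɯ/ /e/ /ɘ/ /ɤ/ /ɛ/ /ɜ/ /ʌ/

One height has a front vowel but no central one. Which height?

high

high: front /i/, central —, back /ɯ/.
high-mid: front /e/, central /ɘ/, back /ɤ/.
low-mid: front /ɛ/, central /ɜ/, back /ʌ/.
Every height has a central member except high, where /ɨ/ would be expected.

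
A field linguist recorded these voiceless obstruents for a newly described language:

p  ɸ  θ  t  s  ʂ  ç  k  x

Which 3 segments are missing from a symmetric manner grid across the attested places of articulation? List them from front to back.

/t̪/, /ʈ/, /c/

bilabial: stop /p/, fricative /ɸ/.
dental: stop —, fricative /θ/.
alveolar: stop /t/, fricative /s/.
retroflex: stop —, fricative /ʂ/.
palatal: stop —, fricative /ç/.
velar: stop /k/, fricative /x/.
Gaps, from front to back: dental lacks stop (/t̪/); retroflex lacks stop (/ʈ/); palatal lacks stop (/c/).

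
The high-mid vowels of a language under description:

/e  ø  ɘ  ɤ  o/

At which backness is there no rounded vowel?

central

front: unrounded /e/, rounded /ø/.
central: unrounded /ɘ/, rounded —.
back: unrounded /ɤ/, rounded /o/.
Every backness has a rounded member except central, where /ɵ/ would be expected.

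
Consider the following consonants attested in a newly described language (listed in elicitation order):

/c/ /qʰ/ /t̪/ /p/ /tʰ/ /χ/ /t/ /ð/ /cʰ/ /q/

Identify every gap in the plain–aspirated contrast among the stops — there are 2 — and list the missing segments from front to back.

place of articulation  plain     aspirated
bilabial          p         —       
dental            t̪        —       
alveolar          t         tʰ      
palatal           c         cʰ      
uvular            q         qʰ      
Gaps, from front to back: bilabial lacks aspirated (/pʰ/); dental lacks aspirated (/t̪ʰ/).

/pʰ/, /t̪ʰ/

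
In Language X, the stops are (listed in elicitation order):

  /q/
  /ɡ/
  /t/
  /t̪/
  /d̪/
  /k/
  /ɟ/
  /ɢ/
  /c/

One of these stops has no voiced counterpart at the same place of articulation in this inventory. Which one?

Dental: /t̪/ ~ /d̪/
Palatal: /c/ ~ /ɟ/
Velar: /k/ ~ /ɡ/
Uvular: /q/ ~ /ɢ/
Alveolar: only /t/ (voiceless); no voiced partner.
So /t/ is the unpaired segment.

/t/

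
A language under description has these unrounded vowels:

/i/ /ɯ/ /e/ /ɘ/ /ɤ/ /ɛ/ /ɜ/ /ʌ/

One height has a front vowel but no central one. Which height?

high

high: front /i/, central —, back /ɯ/.
high-mid: front /e/, central /ɘ/, back /ɤ/.
low-mid: front /ɛ/, central /ɜ/, back /ʌ/.
Every height has a central member except high, where /ɨ/ would be expected.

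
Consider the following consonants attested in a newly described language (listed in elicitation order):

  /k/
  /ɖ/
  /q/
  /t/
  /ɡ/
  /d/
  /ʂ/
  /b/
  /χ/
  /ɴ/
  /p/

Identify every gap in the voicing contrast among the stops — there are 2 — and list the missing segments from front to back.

/ʈ/, /ɢ/

place of articulation  voiceless  voiced  
bilabial          p         b       
alveolar          t         d       
retroflex         —         ɖ       
velar             k         ɡ       
uvular            q         —       
Gaps, from front to back: retroflex lacks voiceless (/ʈ/); uvular lacks voiced (/ɢ/).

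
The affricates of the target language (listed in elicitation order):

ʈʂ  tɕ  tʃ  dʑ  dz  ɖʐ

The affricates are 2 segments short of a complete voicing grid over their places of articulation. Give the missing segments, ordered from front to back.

place of articulation  voiceless  voiced  
alveolar          —         dz      
postalveolar      tʃ        —       
retroflex         ʈʂ        ɖʐ      
alveolo-palatal   tɕ        dʑ      
Gaps, from front to back: alveolar lacks voiceless (/ts/); postalveolar lacks voiced (/dʒ/).

/ts/, /dʒ/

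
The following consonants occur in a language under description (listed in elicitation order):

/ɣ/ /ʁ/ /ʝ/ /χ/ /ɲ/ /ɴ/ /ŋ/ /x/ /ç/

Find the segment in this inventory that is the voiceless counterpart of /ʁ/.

/χ/

/ʁ/ is a voiced uvular fricative.
The voiceless counterpart is a voiceless uvular fricative — in this inventory, /χ/.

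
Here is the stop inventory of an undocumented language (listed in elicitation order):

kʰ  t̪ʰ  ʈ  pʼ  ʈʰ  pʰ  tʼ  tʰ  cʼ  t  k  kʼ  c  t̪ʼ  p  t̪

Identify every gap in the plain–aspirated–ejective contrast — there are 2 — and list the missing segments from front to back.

Plain: /p/ (bilabial), /t̪/ (dental), /t/ (alveolar), /ʈ/ (retroflex), /c/ (palatal), /k/ (velar).
Aspirated: /pʰ/ (bilabial), /t̪ʰ/ (dental), /tʰ/ (alveolar), /ʈʰ/ (retroflex), /kʰ/ (velar).
Ejective: /pʼ/ (bilabial), /t̪ʼ/ (dental), /tʼ/ (alveolar), /cʼ/ (palatal), /kʼ/ (velar).
Gaps, from front to back: retroflex lacks ejective (/ʈʼ/); palatal lacks aspirated (/cʰ/).

/ʈʼ/, /cʰ/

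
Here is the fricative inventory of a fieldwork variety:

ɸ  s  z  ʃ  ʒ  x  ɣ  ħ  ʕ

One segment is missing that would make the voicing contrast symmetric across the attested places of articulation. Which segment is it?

place of articulation  voiceless  voiced  
bilabial          ɸ         —       
alveolar          s         z       
postalveolar      ʃ         ʒ       
velar             x         ɣ       
pharyngeal        ħ         ʕ       
The bilabial row has no voiced member, so the gap is the voiced bilabial fricative /β/.

/β/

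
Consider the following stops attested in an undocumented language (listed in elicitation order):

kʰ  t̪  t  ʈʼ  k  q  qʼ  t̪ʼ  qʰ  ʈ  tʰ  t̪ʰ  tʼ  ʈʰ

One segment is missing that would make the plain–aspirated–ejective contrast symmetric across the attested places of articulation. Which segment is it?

place of articulation  plain     aspirated  ejective
dental            t̪        t̪ʰ       t̪ʼ     
alveolar          t         tʰ        tʼ      
retroflex         ʈ         ʈʰ        ʈʼ      
velar             k         kʰ        —       
uvular            q         qʰ        qʼ      
The velar row has no ejective member, so the gap is the ejective velar stop /kʼ/.

/kʼ/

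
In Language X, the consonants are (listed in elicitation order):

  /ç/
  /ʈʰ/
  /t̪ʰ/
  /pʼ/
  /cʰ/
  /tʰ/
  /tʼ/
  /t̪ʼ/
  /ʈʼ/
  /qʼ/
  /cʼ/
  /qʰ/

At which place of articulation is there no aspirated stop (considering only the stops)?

Aspirated: /t̪ʰ/ (dental), /tʰ/ (alveolar), /ʈʰ/ (retroflex), /cʰ/ (palatal), /qʰ/ (uvular).
Ejective: /pʼ/ (bilabial), /t̪ʼ/ (dental), /tʼ/ (alveolar), /ʈʼ/ (retroflex), /cʼ/ (palatal), /qʼ/ (uvular).
Every place of articulation has an aspirated member except bilabial, where /pʰ/ would be expected.

bilabial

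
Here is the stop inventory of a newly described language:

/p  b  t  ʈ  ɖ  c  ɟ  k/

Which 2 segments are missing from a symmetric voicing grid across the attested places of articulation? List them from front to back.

/d/, /ɡ/

bilabial: voiceless /p/, voiced /b/.
alveolar: voiceless /t/, voiced —.
retroflex: voiceless /ʈ/, voiced /ɖ/.
palatal: voiceless /c/, voiced /ɟ/.
velar: voiceless /k/, voiced —.
Gaps, from front to back: alveolar lacks voiced (/d/); velar lacks voiced (/ɡ/).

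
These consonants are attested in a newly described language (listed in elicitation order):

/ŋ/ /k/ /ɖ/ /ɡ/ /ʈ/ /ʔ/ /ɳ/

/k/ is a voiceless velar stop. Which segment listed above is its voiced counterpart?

The voiced counterpart is a voiced velar stop — in this inventory, /ɡ/.

/ɡ/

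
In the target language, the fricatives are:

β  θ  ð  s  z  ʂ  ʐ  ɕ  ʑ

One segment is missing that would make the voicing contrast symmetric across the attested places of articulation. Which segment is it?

Voiceless: /θ/ (dental), /s/ (alveolar), /ʂ/ (retroflex), /ɕ/ (alveolo-palatal).
Voiced: /β/ (bilabial), /ð/ (dental), /z/ (alveolar), /ʐ/ (retroflex), /ʑ/ (alveolo-palatal).
The bilabial row has no voiceless member, so the gap is the voiceless bilabial fricative /ɸ/.

/ɸ/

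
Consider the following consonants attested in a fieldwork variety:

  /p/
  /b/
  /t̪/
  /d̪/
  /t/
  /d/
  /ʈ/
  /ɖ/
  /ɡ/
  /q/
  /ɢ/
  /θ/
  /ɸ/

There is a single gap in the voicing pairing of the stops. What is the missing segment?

/k/

place of articulation  voiceless  voiced  
bilabial          p         b       
dental            t̪        d̪      
alveolar          t         d       
retroflex         ʈ         ɖ       
velar             —         ɡ       
uvular            q         ɢ       
The velar row has no voiceless member, so the gap is the voiceless velar stop /k/.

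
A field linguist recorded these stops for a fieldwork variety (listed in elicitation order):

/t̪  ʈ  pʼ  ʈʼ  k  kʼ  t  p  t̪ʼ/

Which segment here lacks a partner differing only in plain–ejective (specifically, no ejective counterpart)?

Bilabial: /p/ ~ /pʼ/
Dental: /t̪/ ~ /t̪ʼ/
Retroflex: /ʈ/ ~ /ʈʼ/
Velar: /k/ ~ /kʼ/
Alveolar: only /t/ (plain); no ejective partner.
So /t/ is the unpaired segment.

/t/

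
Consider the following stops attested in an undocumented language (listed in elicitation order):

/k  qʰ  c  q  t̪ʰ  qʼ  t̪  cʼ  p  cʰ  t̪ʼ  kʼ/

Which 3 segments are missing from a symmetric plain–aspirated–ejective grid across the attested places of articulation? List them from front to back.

bilabial: plain /p/, aspirated —, ejective —.
dental: plain /t̪/, aspirated /t̪ʰ/, ejective /t̪ʼ/.
palatal: plain /c/, aspirated /cʰ/, ejective /cʼ/.
velar: plain /k/, aspirated —, ejective /kʼ/.
uvular: plain /q/, aspirated /qʰ/, ejective /qʼ/.
Gaps, from front to back: bilabial lacks aspirated (/pʰ/); bilabial lacks ejective (/pʼ/); velar lacks aspirated (/kʰ/).

/pʰ/, /pʼ/, /kʰ/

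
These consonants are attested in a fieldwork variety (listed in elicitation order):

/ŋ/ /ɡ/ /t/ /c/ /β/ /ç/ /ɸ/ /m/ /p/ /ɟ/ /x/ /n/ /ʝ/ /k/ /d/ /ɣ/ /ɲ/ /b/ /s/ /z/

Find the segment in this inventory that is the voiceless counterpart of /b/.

/b/ is a voiced bilabial stop.
The voiceless counterpart is a voiceless bilabial stop — in this inventory, /p/.

/p/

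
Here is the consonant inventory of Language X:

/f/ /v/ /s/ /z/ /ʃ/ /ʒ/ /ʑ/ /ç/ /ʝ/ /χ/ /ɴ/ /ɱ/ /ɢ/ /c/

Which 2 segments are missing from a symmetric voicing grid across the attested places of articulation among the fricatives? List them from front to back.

Voiceless: /f/ (labiodental), /s/ (alveolar), /ʃ/ (postalveolar), /ç/ (palatal), /χ/ (uvular).
Voiced: /v/ (labiodental), /z/ (alveolar), /ʒ/ (postalveolar), /ʑ/ (alveolo-palatal), /ʝ/ (palatal).
Gaps, from front to back: alveolo-palatal lacks voiceless (/ɕ/); uvular lacks voiced (/ʁ/).

/ɕ/, /ʁ/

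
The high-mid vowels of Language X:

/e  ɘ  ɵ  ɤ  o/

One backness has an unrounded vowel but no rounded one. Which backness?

backness          unrounded  rounded 
front             e         —       
central           ɘ         ɵ       
back              ɤ         o       
Every backness has a rounded member except front, where /ø/ would be expected.

front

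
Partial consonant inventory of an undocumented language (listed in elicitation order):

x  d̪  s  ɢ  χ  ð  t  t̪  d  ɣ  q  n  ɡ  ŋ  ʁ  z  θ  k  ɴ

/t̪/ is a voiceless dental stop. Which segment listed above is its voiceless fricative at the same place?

/θ/

The voiceless fricative at the same place is a voiceless dental fricative — in this inventory, /θ/.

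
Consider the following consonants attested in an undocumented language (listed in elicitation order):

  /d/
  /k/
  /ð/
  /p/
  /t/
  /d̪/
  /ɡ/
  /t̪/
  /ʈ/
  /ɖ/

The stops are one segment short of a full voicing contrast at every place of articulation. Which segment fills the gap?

/b/

Voiceless: /p/ (bilabial), /t̪/ (dental), /t/ (alveolar), /ʈ/ (retroflex), /k/ (velar).
Voiced: /d̪/ (dental), /d/ (alveolar), /ɖ/ (retroflex), /ɡ/ (velar).
The bilabial row has no voiced member, so the gap is the voiced bilabial stop /b/.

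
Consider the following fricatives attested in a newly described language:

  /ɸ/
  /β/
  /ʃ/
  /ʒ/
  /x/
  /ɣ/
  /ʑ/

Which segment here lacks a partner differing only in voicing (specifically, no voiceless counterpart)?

/ʑ/

Bilabial: /ɸ/ ~ /β/
Postalveolar: /ʃ/ ~ /ʒ/
Velar: /x/ ~ /ɣ/
Alveolo-palatal: only /ʑ/ (voiced); no voiceless partner.
So /ʑ/ is the unpaired segment.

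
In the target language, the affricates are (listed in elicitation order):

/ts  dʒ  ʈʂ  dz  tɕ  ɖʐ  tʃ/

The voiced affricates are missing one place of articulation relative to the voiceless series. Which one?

alveolar: voiceless /ts/, voiced /dz/.
postalveolar: voiceless /tʃ/, voiced /dʒ/.
retroflex: voiceless /ʈʂ/, voiced /ɖʐ/.
alveolo-palatal: voiceless /tɕ/, voiced —.
Every place of articulation has a voiced member except alveolo-palatal, where /dʑ/ would be expected.

alveolo-palatal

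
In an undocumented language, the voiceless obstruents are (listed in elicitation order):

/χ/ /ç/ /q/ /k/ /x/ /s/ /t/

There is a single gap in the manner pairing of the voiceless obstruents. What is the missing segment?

place of articulation  stop      fricative
alveolar          t         s       
palatal           —         ç       
velar             k         x       
uvular            q         χ       
The palatal row has no stop member, so the gap is the palatal stop /c/.

/c/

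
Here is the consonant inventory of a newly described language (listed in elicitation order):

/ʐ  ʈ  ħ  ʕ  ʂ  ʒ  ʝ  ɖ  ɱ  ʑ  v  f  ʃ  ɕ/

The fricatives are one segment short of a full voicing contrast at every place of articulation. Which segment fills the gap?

place of articulation  voiceless  voiced  
labiodental       f         v       
postalveolar      ʃ         ʒ       
retroflex         ʂ         ʐ       
alveolo-palatal   ɕ         ʑ       
palatal           —         ʝ       
pharyngeal        ħ         ʕ       
The palatal row has no voiceless member, so the gap is the voiceless palatal fricative /ç/.

/ç/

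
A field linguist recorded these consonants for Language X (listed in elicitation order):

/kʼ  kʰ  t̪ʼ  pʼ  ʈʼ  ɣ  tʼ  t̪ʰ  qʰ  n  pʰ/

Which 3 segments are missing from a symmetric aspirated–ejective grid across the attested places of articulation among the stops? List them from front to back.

Aspirated: /pʰ/ (bilabial), /t̪ʰ/ (dental), /kʰ/ (velar), /qʰ/ (uvular).
Ejective: /pʼ/ (bilabial), /t̪ʼ/ (dental), /tʼ/ (alveolar), /ʈʼ/ (retroflex), /kʼ/ (velar).
Gaps, from front to back: alveolar lacks aspirated (/tʰ/); retroflex lacks aspirated (/ʈʰ/); uvular lacks ejective (/qʼ/).

/tʰ/, /ʈʰ/, /qʼ/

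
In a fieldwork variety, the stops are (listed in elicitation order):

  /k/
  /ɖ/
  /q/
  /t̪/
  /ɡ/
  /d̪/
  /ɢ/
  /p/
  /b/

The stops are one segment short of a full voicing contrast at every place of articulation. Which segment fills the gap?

place of articulation  voiceless  voiced  
bilabial          p         b       
dental            t̪        d̪      
retroflex         —         ɖ       
velar             k         ɡ       
uvular            q         ɢ       
The retroflex row has no voiceless member, so the gap is the voiceless retroflex stop /ʈ/.

/ʈ/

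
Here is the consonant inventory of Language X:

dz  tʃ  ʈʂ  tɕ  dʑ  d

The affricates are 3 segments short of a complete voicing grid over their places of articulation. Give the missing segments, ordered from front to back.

/ts/, /dʒ/, /ɖʐ/

place of articulation  voiceless  voiced  
alveolar          —         dz      
postalveolar      tʃ        —       
retroflex         ʈʂ        —       
alveolo-palatal   tɕ        dʑ      
Gaps, from front to back: alveolar lacks voiceless (/ts/); postalveolar lacks voiced (/dʒ/); retroflex lacks voiced (/ɖʐ/).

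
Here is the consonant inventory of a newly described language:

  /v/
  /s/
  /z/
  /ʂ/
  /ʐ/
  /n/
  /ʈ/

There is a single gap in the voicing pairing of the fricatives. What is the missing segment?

Voiceless: /s/ (alveolar), /ʂ/ (retroflex).
Voiced: /v/ (labiodental), /z/ (alveolar), /ʐ/ (retroflex).
The labiodental row has no voiceless member, so the gap is the voiceless labiodental fricative /f/.

/f/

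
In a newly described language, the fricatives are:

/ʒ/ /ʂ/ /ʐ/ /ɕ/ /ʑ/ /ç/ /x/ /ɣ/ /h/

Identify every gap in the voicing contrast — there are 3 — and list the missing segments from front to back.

Voiceless: /ʂ/ (retroflex), /ɕ/ (alveolo-palatal), /ç/ (palatal), /x/ (velar), /h/ (glottal).
Voiced: /ʒ/ (postalveolar), /ʐ/ (retroflex), /ʑ/ (alveolo-palatal), /ɣ/ (velar).
Gaps, from front to back: postalveolar lacks voiceless (/ʃ/); palatal lacks voiced (/ʝ/); glottal lacks voiced (/ɦ/).

/ʃ/, /ʝ/, /ɦ/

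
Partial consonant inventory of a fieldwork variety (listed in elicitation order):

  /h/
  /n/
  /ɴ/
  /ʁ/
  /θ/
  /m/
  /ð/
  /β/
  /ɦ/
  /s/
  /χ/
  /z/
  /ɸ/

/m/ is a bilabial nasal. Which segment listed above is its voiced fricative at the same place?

/β/

The voiced fricative at the same place is a voiced bilabial fricative — in this inventory, /β/.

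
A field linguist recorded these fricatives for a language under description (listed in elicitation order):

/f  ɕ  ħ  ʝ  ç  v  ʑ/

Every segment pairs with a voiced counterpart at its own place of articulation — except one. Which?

Labiodental: /f/ ~ /v/
Alveolo-palatal: /ɕ/ ~ /ʑ/
Palatal: /ç/ ~ /ʝ/
Pharyngeal: only /ħ/ (voiceless); no voiced partner.
So /ħ/ is the unpaired segment.

/ħ/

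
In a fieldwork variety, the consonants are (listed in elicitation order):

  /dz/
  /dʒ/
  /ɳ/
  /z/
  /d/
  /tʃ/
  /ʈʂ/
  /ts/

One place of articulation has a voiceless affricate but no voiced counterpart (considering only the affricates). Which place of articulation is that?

alveolar: voiceless /ts/, voiced /dz/.
postalveolar: voiceless /tʃ/, voiced /dʒ/.
retroflex: voiceless /ʈʂ/, voiced —.
Every place of articulation has a voiced member except retroflex, where /ɖʐ/ would be expected.

retroflex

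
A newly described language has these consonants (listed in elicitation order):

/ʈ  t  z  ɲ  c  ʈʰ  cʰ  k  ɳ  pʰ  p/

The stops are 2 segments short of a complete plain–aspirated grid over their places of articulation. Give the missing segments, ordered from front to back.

bilabial: plain /p/, aspirated /pʰ/.
alveolar: plain /t/, aspirated —.
retroflex: plain /ʈ/, aspirated /ʈʰ/.
palatal: plain /c/, aspirated /cʰ/.
velar: plain /k/, aspirated —.
Gaps, from front to back: alveolar lacks aspirated (/tʰ/); velar lacks aspirated (/kʰ/).

/tʰ/, /kʰ/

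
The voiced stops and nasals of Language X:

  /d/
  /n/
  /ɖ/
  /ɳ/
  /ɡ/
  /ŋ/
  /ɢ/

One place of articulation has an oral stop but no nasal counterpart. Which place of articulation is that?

alveolar: oral stop /d/, nasal /n/.
retroflex: oral stop /ɖ/, nasal /ɳ/.
velar: oral stop /ɡ/, nasal /ŋ/.
uvular: oral stop /ɢ/, nasal —.
Every place of articulation has a nasal member except uvular, where /ɴ/ would be expected.

uvular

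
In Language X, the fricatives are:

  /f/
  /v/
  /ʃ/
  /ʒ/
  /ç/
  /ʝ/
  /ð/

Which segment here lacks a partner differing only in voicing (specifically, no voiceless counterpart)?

/ð/

Labiodental: /f/ ~ /v/
Postalveolar: /ʃ/ ~ /ʒ/
Palatal: /ç/ ~ /ʝ/
Dental: only /ð/ (voiced); no voiceless partner.
So /ð/ is the unpaired segment.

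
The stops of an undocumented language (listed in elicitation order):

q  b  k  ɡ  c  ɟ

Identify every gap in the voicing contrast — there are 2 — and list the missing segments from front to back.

Voiceless: /c/ (palatal), /k/ (velar), /q/ (uvular).
Voiced: /b/ (bilabial), /ɟ/ (palatal), /ɡ/ (velar).
Gaps, from front to back: bilabial lacks voiceless (/p/); uvular lacks voiced (/ɢ/).

/p/, /ɢ/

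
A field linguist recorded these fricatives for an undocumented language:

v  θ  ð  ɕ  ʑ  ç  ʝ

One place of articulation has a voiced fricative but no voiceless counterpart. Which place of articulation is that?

labiodental

place of articulation  voiceless  voiced  
labiodental       —         v       
dental            θ         ð       
alveolo-palatal   ɕ         ʑ       
palatal           ç         ʝ       
Every place of articulation has a voiceless member except labiodental, where /f/ would be expected.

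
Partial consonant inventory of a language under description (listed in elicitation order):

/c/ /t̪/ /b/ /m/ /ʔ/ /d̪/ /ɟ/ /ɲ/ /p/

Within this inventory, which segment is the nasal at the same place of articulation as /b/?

/m/

/b/ is a voiced bilabial stop.
The nasal at the same place is a bilabial nasal — in this inventory, /m/.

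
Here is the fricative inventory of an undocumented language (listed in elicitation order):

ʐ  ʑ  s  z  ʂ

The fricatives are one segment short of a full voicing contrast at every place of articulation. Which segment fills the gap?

place of articulation  voiceless  voiced  
alveolar          s         z       
retroflex         ʂ         ʐ       
alveolo-palatal   —         ʑ       
The alveolo-palatal row has no voiceless member, so the gap is the voiceless alveolo-palatal fricative /ɕ/.

/ɕ/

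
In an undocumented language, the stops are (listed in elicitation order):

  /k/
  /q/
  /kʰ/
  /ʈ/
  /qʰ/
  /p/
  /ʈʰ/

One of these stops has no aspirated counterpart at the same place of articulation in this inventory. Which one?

Retroflex: /ʈ/ ~ /ʈʰ/
Velar: /k/ ~ /kʰ/
Uvular: /q/ ~ /qʰ/
Bilabial: only /p/ (plain); no aspirated partner.
So /p/ is the unpaired segment.

/p/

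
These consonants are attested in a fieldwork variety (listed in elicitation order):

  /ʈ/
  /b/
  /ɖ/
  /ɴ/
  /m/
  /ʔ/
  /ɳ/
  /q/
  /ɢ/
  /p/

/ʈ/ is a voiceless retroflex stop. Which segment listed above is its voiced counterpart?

/ɖ/

The voiced counterpart is a voiced retroflex stop — in this inventory, /ɖ/.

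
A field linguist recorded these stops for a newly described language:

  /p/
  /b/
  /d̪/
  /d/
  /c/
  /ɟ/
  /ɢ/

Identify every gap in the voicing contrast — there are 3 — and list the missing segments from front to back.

/t̪/, /t/, /q/

Voiceless: /p/ (bilabial), /c/ (palatal).
Voiced: /b/ (bilabial), /d̪/ (dental), /d/ (alveolar), /ɟ/ (palatal), /ɢ/ (uvular).
Gaps, from front to back: dental lacks voiceless (/t̪/); alveolar lacks voiceless (/t/); uvular lacks voiceless (/q/).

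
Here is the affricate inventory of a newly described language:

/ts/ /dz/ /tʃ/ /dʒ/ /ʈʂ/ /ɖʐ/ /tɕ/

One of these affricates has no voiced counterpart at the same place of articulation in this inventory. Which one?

Alveolar: /ts/ ~ /dz/
Postalveolar: /tʃ/ ~ /dʒ/
Retroflex: /ʈʂ/ ~ /ɖʐ/
Alveolo-palatal: only /tɕ/ (voiceless); no voiced partner.
So /tɕ/ is the unpaired segment.

/tɕ/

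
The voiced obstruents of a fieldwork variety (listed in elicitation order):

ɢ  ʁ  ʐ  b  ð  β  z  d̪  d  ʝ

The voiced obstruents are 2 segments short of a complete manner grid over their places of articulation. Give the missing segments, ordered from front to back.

/ɖ/, /ɟ/

place of articulation  stop      fricative
bilabial          b         β       
dental            d̪        ð       
alveolar          d         z       
retroflex         —         ʐ       
palatal           —         ʝ       
uvular            ɢ         ʁ       
Gaps, from front to back: retroflex lacks stop (/ɖ/); palatal lacks stop (/ɟ/).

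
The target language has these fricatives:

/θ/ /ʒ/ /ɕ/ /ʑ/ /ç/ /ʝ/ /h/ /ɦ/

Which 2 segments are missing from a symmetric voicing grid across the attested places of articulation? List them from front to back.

place of articulation  voiceless  voiced  
dental            θ         —       
postalveolar      —         ʒ       
alveolo-palatal   ɕ         ʑ       
palatal           ç         ʝ       
glottal           h         ɦ       
Gaps, from front to back: dental lacks voiced (/ð/); postalveolar lacks voiceless (/ʃ/).

/ð/, /ʃ/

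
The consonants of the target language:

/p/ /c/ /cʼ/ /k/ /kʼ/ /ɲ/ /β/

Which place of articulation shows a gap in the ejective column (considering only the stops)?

bilabial

bilabial: plain /p/, ejective —.
palatal: plain /c/, ejective /cʼ/.
velar: plain /k/, ejective /kʼ/.
Every place of articulation has an ejective member except bilabial, where /pʼ/ would be expected.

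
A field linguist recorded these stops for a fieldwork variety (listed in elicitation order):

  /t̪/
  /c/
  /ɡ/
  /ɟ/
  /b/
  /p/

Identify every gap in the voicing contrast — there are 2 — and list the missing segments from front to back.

/d̪/, /k/

Voiceless: /p/ (bilabial), /t̪/ (dental), /c/ (palatal).
Voiced: /b/ (bilabial), /ɟ/ (palatal), /ɡ/ (velar).
Gaps, from front to back: dental lacks voiced (/d̪/); velar lacks voiceless (/k/).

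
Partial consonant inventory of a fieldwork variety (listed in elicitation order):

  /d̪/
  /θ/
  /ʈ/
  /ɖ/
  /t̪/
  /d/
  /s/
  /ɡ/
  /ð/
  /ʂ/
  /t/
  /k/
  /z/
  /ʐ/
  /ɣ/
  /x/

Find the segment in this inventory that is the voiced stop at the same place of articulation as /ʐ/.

/ɖ/

/ʐ/ is a voiced retroflex fricative.
The voiced stop at the same place is a voiced retroflex stop — in this inventory, /ɖ/.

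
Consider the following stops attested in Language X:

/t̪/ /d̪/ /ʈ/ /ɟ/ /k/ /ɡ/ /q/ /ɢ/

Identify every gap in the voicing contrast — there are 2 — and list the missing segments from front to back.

dental: voiceless /t̪/, voiced /d̪/.
retroflex: voiceless /ʈ/, voiced —.
palatal: voiceless —, voiced /ɟ/.
velar: voiceless /k/, voiced /ɡ/.
uvular: voiceless /q/, voiced /ɢ/.
Gaps, from front to back: retroflex lacks voiced (/ɖ/); palatal lacks voiceless (/c/).

/ɖ/, /c/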